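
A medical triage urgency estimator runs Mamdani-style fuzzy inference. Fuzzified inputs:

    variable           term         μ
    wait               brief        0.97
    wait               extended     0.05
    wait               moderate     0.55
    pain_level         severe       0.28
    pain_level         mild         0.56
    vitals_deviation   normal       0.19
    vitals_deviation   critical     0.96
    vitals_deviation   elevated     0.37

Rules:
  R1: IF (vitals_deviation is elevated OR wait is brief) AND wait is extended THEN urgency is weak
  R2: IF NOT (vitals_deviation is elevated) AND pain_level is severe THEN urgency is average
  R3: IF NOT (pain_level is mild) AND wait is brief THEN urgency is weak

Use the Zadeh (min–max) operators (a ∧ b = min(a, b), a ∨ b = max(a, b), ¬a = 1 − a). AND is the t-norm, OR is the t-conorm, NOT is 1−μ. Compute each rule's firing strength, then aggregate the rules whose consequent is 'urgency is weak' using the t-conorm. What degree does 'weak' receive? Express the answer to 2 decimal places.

R1: (elevated=0.37 OR brief=0.97) = 0.97; AND[min(a, b)] with extended=0.05 → w = 0.05
R2: ¬elevated=1−0.37=0.63, severe=0.28; AND[min(a, b)] → w = 0.28
R3: ¬mild=1−0.56=0.44, brief=0.97; AND[min(a, b)] → w = 0.44
Rules with consequent 'weak': {R1, R3} → strengths 0.05, 0.44
Aggregate via t-conorm [max(a, b)]: 0.44

0.44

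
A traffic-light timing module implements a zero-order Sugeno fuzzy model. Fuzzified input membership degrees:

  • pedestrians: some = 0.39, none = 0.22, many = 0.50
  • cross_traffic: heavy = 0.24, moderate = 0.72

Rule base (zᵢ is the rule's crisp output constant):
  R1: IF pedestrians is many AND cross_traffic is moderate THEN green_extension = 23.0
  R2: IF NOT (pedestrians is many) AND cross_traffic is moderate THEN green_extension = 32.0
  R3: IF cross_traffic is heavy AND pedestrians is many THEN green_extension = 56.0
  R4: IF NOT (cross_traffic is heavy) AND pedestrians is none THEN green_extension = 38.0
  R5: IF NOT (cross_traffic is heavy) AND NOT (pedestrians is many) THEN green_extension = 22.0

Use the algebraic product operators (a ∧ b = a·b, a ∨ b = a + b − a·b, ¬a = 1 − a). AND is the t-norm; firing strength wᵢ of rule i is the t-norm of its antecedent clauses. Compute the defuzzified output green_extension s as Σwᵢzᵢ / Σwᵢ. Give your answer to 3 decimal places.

R1 (z=23.0): many=0.50, moderate=0.72; AND[a·b] → w = 0.3600
R2 (z=32.0): ¬many=1−0.50=0.50, moderate=0.72; AND[a·b] → w = 0.3600
R3 (z=56.0): heavy=0.24, many=0.50; AND[a·b] → w = 0.1200
R4 (z=38.0): ¬heavy=1−0.24=0.76, none=0.22; AND[a·b] → w = 0.1672
R5 (z=22.0): ¬heavy=1−0.24=0.76, ¬many=1−0.50=0.50; AND[a·b] → w = 0.3800
Weighted average = (0.3600·23.0 + 0.3600·32.0 + 0.1200·56.0 + 0.1672·38.0 + 0.3800·22.0) / (0.3600 + 0.3600 + 0.1200 + 0.1672 + 0.3800)
  = 41.2336 / 1.3872 = 29.724

29.724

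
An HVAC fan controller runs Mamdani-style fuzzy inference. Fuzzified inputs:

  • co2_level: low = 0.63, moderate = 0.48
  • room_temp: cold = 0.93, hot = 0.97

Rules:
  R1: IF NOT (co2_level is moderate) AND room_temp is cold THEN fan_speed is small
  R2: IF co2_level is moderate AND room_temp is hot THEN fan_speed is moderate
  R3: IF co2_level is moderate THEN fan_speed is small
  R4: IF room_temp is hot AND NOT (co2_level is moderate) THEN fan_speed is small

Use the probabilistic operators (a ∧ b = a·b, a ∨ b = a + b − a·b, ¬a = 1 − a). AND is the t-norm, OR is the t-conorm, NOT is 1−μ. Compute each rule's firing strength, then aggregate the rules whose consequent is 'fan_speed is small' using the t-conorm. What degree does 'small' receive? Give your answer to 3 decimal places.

0.867

R1: ¬moderate=1−0.48=0.52, cold=0.93; AND[a·b] → w = 0.4836
R2: moderate=0.48, hot=0.97; AND[a·b] → w = 0.4656
R3: moderate=0.48 → w = 0.4800
R4: hot=0.97, ¬moderate=1−0.48=0.52; AND[a·b] → w = 0.5044
Rules with consequent 'small': {R1, R3, R4} → strengths 0.4836, 0.4800, 0.5044
Aggregate via t-conorm [a + b − a·b]: 0.8669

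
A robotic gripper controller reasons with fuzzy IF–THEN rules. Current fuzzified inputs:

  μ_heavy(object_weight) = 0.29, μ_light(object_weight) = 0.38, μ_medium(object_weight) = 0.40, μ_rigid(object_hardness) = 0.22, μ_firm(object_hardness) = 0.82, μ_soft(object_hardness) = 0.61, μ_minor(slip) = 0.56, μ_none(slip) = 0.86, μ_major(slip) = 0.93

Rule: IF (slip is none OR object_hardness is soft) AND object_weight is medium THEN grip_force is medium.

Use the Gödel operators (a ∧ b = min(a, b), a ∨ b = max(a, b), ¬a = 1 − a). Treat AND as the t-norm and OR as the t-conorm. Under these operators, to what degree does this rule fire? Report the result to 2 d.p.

0.40

firing strength: (none=0.86 OR soft=0.61) = 0.86; AND[min(a, b)] with medium=0.40 → w = 0.40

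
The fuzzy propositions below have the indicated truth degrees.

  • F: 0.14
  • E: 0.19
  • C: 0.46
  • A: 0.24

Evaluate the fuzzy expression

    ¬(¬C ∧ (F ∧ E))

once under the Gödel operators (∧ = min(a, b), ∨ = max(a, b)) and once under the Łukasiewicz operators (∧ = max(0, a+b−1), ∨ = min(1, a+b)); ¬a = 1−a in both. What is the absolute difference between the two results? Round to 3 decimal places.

0.140

Under Gödel:
  ¬C = 1 − 0.46 = 0.54
  F ∧ E = min(a, b) on (0.14, 0.19) = 0.14
  ¬C ∧ (F ∧ E) = min(a, b) on (0.54, 0.14) = 0.14
  ¬(¬C ∧ (F ∧ E)) = 1 − 0.14 = 0.86
  → value = 0.8600
Under Łukasiewicz:
  ¬C = 1 − 0.46 = 0.54
  F ∧ E = max(0, a+b−1) on (0.14, 0.19) = 0.00
  ¬C ∧ (F ∧ E) = max(0, a+b−1) on (0.54, 0.00) = 0.00
  ¬(¬C ∧ (F ∧ E)) = 1 − 0.00 = 1.00
  → value = 1.0000
|0.8600 − 1.0000| = 0.140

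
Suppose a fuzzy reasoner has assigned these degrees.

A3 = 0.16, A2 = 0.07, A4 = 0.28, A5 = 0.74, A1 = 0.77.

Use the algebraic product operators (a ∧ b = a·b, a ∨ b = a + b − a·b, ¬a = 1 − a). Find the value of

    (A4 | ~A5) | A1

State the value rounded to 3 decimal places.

~A5 = 1 − 0.7400 = 0.2600
A4 | ~A5 = a + b − a·b on (0.2800, 0.2600) = 0.4672
(A4 | ~A5) | A1 = a + b − a·b on (0.4672, 0.7700) = 0.8775

0.877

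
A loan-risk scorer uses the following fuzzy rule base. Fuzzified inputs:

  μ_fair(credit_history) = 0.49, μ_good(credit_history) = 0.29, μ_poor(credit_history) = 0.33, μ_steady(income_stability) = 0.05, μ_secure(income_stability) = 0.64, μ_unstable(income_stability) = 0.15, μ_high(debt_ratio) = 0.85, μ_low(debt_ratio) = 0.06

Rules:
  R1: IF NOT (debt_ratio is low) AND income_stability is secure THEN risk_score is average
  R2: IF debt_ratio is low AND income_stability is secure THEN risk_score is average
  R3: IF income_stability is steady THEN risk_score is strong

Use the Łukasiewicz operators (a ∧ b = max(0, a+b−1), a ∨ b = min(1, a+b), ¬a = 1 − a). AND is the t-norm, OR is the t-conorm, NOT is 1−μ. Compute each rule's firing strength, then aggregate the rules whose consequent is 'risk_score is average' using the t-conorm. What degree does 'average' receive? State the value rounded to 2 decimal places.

0.58

R1: ¬low=1−0.06=0.94, secure=0.64; AND[max(0, a+b−1)] → w = 0.58
R2: low=0.06, secure=0.64; AND[max(0, a+b−1)] → w = 0.00
R3: steady=0.05 → w = 0.05
Rules with consequent 'average': {R1, R2} → strengths 0.58, 0.00
Aggregate via t-conorm [min(1, a+b)]: 0.58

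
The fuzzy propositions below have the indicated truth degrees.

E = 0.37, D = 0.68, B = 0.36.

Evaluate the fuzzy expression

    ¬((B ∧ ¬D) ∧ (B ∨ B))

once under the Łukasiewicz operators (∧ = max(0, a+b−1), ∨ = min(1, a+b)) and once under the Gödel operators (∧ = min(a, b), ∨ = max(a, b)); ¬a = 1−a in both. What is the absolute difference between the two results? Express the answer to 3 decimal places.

Under Łukasiewicz:
  ¬D = 1 − 0.68 = 0.32
  B ∧ ¬D = max(0, a+b−1) on (0.36, 0.32) = 0.00
  B ∨ B = min(1, a+b) on (0.36, 0.36) = 0.72
  (B ∧ ¬D) ∧ (B ∨ B) = max(0, a+b−1) on (0.00, 0.72) = 0.00
  ¬((B ∧ ¬D) ∧ (B ∨ B)) = 1 − 0.00 = 1.00
  → value = 1.0000
Under Gödel:
  ¬D = 1 − 0.68 = 0.32
  B ∧ ¬D = min(a, b) on (0.36, 0.32) = 0.32
  B ∨ B = max(a, b) on (0.36, 0.36) = 0.36
  (B ∧ ¬D) ∧ (B ∨ B) = min(a, b) on (0.32, 0.36) = 0.32
  ¬((B ∧ ¬D) ∧ (B ∨ B)) = 1 − 0.32 = 0.68
  → value = 0.6800
|1.0000 − 0.6800| = 0.320

0.320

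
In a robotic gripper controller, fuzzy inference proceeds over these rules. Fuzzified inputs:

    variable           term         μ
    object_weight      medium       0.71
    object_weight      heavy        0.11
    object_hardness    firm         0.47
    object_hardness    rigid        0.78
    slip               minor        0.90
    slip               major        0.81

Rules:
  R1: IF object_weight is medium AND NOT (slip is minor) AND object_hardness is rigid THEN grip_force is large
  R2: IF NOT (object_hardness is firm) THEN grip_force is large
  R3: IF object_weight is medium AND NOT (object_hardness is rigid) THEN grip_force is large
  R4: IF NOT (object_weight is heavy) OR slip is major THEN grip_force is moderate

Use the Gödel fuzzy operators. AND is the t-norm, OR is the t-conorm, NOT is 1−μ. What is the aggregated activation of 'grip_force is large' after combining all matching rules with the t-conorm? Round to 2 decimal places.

R1: medium=0.71, ¬minor=1−0.90=0.10, rigid=0.78; AND[min(a, b)] → w = 0.10
R2: ¬firm=1−0.47=0.53 → w = 0.53
R3: medium=0.71, ¬rigid=1−0.78=0.22; AND[min(a, b)] → w = 0.22
R4: ¬heavy=1−0.11=0.89, major=0.81; OR[max(a, b)] → w = 0.89
Rules with consequent 'large': {R1, R2, R3} → strengths 0.10, 0.53, 0.22
Aggregate via t-conorm [max(a, b)]: 0.53

0.53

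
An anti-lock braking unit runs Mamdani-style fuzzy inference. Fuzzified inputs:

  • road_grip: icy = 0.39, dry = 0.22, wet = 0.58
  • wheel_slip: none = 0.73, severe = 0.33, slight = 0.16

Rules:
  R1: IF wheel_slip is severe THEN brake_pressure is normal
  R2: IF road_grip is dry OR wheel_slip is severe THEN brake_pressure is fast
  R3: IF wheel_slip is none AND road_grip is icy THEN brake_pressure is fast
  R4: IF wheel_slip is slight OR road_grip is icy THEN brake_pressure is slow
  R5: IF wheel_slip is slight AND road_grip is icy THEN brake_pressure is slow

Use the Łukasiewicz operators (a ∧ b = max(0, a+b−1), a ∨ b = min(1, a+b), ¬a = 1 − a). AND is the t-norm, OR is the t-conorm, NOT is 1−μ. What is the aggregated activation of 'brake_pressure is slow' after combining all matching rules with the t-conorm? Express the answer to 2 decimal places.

R1: severe=0.33 → w = 0.33
R2: dry=0.22, severe=0.33; OR[min(1, a+b)] → w = 0.55
R3: none=0.73, icy=0.39; AND[max(0, a+b−1)] → w = 0.12
R4: slight=0.16, icy=0.39; OR[min(1, a+b)] → w = 0.55
R5: slight=0.16, icy=0.39; AND[max(0, a+b−1)] → w = 0.00
Rules with consequent 'slow': {R4, R5} → strengths 0.55, 0.00
Aggregate via t-conorm [min(1, a+b)]: 0.55

0.55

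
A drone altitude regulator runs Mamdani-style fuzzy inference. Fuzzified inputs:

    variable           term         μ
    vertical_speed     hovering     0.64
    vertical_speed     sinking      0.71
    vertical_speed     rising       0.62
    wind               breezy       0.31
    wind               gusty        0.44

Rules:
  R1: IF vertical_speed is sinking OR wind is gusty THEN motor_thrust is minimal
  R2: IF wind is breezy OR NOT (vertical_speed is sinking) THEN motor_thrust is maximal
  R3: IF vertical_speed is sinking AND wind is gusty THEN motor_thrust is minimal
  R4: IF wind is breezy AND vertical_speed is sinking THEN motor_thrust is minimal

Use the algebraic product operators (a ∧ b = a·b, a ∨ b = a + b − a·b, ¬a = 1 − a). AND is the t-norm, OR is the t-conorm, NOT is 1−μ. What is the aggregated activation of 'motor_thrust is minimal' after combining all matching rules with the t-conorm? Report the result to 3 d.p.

0.913

R1: sinking=0.71, gusty=0.44; OR[a + b − a·b] → w = 0.8376
R2: breezy=0.31, ¬sinking=1−0.71=0.29; OR[a + b − a·b] → w = 0.5101
R3: sinking=0.71, gusty=0.44; AND[a·b] → w = 0.3124
R4: breezy=0.31, sinking=0.71; AND[a·b] → w = 0.2201
Rules with consequent 'minimal': {R1, R3, R4} → strengths 0.8376, 0.3124, 0.2201
Aggregate via t-conorm [a + b − a·b]: 0.9129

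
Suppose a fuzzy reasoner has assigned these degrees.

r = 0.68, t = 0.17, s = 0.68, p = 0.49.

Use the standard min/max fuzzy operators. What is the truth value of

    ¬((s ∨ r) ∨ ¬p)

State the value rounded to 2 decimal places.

0.32

s ∨ r = max(a, b) on (0.68, 0.68) = 0.68
¬p = 1 − 0.49 = 0.51
(s ∨ r) ∨ ¬p = max(a, b) on (0.68, 0.51) = 0.68
¬((s ∨ r) ∨ ¬p) = 1 − 0.68 = 0.32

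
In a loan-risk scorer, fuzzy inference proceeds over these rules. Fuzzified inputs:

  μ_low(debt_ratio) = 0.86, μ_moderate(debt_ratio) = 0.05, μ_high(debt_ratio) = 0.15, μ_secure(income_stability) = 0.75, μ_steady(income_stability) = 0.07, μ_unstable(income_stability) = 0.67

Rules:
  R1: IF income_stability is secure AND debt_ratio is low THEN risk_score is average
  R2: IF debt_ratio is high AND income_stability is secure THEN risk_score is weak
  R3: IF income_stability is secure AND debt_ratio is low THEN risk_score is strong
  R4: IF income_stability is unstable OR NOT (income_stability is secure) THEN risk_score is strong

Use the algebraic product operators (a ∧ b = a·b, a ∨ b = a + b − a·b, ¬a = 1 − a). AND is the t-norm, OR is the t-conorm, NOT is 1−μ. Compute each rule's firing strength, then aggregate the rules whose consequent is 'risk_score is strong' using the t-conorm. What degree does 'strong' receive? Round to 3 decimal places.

0.912

R1: secure=0.75, low=0.86; AND[a·b] → w = 0.6450
R2: high=0.15, secure=0.75; AND[a·b] → w = 0.1125
R3: secure=0.75, low=0.86; AND[a·b] → w = 0.6450
R4: unstable=0.67, ¬secure=1−0.75=0.25; OR[a + b − a·b] → w = 0.7525
Rules with consequent 'strong': {R3, R4} → strengths 0.6450, 0.7525
Aggregate via t-conorm [a + b − a·b]: 0.9121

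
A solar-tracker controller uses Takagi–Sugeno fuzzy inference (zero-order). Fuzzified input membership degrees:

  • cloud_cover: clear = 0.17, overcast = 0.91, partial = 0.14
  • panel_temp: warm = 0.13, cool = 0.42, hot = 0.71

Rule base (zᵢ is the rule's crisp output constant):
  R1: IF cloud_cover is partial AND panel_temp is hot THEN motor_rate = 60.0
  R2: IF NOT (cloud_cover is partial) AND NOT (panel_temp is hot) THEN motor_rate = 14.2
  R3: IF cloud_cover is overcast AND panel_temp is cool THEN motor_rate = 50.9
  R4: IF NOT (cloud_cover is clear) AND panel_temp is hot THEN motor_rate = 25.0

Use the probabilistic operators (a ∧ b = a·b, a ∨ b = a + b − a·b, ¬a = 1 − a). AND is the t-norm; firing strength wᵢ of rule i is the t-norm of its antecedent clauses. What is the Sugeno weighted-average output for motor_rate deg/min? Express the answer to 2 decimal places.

R1 (z=60.0): partial=0.14, hot=0.71; AND[a·b] → w = 0.0994
R2 (z=14.2): ¬partial=1−0.14=0.86, ¬hot=1−0.71=0.29; AND[a·b] → w = 0.2494
R3 (z=50.9): overcast=0.91, cool=0.42; AND[a·b] → w = 0.3822
R4 (z=25.0): ¬clear=1−0.17=0.83, hot=0.71; AND[a·b] → w = 0.5893
Weighted average = (0.0994·60.0 + 0.2494·14.2 + 0.3822·50.9 + 0.5893·25.0) / (0.0994 + 0.2494 + 0.3822 + 0.5893)
  = 43.6920 / 1.3203 = 33.09

33.09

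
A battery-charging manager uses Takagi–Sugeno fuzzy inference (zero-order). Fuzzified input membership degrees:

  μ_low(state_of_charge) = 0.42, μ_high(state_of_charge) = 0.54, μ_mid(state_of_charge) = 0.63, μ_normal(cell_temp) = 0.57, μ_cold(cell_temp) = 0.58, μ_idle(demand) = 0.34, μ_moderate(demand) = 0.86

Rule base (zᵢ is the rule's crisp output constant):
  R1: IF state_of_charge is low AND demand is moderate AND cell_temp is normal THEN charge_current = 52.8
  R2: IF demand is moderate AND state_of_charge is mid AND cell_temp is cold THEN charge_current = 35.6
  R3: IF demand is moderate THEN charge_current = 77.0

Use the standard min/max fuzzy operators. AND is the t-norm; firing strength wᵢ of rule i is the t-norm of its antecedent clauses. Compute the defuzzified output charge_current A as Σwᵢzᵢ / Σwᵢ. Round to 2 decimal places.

R1 (z=52.8): low=0.42, moderate=0.86, normal=0.57; AND[min(a, b)] → w = 0.42
R2 (z=35.6): moderate=0.86, mid=0.63, cold=0.58; AND[min(a, b)] → w = 0.58
R3 (z=77.0): moderate=0.86 → w = 0.86
Weighted average = (0.42·52.8 + 0.58·35.6 + 0.86·77.0) / (0.42 + 0.58 + 0.86)
  = 109.0440 / 1.8600 = 58.63

58.63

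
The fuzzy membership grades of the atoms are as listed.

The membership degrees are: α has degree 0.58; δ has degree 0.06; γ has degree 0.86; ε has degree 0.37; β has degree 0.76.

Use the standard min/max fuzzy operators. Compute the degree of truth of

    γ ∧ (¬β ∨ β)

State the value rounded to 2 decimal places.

0.76

¬β = 1 − 0.76 = 0.24
¬β ∨ β = max(a, b) on (0.24, 0.76) = 0.76
γ ∧ (¬β ∨ β) = min(a, b) on (0.86, 0.76) = 0.76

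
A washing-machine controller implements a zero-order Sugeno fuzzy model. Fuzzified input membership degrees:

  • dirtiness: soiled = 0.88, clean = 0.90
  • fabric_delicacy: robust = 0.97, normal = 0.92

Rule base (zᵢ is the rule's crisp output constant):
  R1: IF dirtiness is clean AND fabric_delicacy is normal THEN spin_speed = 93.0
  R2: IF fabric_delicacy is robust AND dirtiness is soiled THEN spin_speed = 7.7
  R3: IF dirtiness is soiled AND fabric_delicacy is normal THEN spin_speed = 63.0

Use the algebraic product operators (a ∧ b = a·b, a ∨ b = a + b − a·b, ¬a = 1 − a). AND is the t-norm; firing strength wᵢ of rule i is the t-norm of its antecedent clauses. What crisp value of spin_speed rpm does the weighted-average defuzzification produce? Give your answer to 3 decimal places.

54.023

R1 (z=93.0): clean=0.90, normal=0.92; AND[a·b] → w = 0.8280
R2 (z=7.7): robust=0.97, soiled=0.88; AND[a·b] → w = 0.8536
R3 (z=63.0): soiled=0.88, normal=0.92; AND[a·b] → w = 0.8096
Weighted average = (0.8280·93.0 + 0.8536·7.7 + 0.8096·63.0) / (0.8280 + 0.8536 + 0.8096)
  = 134.5815 / 2.4912 = 54.023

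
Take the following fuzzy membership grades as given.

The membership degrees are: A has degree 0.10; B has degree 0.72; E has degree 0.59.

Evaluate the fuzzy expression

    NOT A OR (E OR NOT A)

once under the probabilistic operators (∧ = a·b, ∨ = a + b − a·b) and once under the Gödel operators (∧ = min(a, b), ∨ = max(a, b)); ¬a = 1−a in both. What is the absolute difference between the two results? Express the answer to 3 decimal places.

Under probabilistic:
  NOT A = 1 − 0.1000 = 0.9000
  NOT A = 1 − 0.1000 = 0.9000
  E OR NOT A = a + b − a·b on (0.5900, 0.9000) = 0.9590
  NOT A OR (E OR NOT A) = a + b − a·b on (0.9000, 0.9590) = 0.9959
  → value = 0.9959
Under Gödel:
  NOT A = 1 − 0.10 = 0.90
  NOT A = 1 − 0.10 = 0.90
  E OR NOT A = max(a, b) on (0.59, 0.90) = 0.90
  NOT A OR (E OR NOT A) = max(a, b) on (0.90, 0.90) = 0.90
  → value = 0.9000
|0.9959 − 0.9000| = 0.096

0.096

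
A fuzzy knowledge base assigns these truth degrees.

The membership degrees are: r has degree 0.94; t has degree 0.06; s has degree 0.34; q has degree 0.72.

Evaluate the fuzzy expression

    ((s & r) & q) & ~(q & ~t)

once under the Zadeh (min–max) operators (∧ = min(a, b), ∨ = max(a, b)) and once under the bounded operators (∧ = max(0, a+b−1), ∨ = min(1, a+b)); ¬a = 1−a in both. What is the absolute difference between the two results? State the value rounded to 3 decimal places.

Under Zadeh (min–max):
  s & r = min(a, b) on (0.34, 0.94) = 0.34
  (s & r) & q = min(a, b) on (0.34, 0.72) = 0.34
  ~t = 1 − 0.06 = 0.94
  q & ~t = min(a, b) on (0.72, 0.94) = 0.72
  ~(q & ~t) = 1 − 0.72 = 0.28
  ((s & r) & q) & ~(q & ~t) = min(a, b) on (0.34, 0.28) = 0.28
  → value = 0.2800
Under bounded:
  s & r = max(0, a+b−1) on (0.34, 0.94) = 0.28
  (s & r) & q = max(0, a+b−1) on (0.28, 0.72) = 0.00
  ~t = 1 − 0.06 = 0.94
  q & ~t = max(0, a+b−1) on (0.72, 0.94) = 0.66
  ~(q & ~t) = 1 − 0.66 = 0.34
  ((s & r) & q) & ~(q & ~t) = max(0, a+b−1) on (0.00, 0.34) = 0.00
  → value = 0.0000
|0.2800 − 0.0000| = 0.280

0.280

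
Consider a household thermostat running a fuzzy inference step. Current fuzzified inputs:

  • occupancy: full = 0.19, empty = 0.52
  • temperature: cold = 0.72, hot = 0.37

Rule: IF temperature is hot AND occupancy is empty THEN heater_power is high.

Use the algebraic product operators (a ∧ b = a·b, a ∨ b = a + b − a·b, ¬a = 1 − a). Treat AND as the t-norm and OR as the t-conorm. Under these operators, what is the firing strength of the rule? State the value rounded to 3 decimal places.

firing strength: hot=0.37, empty=0.52; AND[a·b] → w = 0.1924

0.192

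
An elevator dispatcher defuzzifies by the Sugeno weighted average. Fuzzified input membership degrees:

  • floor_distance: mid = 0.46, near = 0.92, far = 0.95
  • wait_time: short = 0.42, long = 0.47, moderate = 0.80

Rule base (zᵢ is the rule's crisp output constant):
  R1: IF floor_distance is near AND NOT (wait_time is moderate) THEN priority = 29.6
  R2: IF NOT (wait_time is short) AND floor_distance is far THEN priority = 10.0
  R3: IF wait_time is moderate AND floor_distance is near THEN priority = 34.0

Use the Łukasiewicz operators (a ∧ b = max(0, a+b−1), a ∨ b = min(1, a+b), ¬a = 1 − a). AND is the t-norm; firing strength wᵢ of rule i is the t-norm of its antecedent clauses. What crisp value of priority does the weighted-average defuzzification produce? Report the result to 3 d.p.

24.330

R1 (z=29.6): near=0.92, ¬moderate=1−0.80=0.20; AND[max(0, a+b−1)] → w = 0.12
R2 (z=10.0): ¬short=1−0.42=0.58, far=0.95; AND[max(0, a+b−1)] → w = 0.53
R3 (z=34.0): moderate=0.80, near=0.92; AND[max(0, a+b−1)] → w = 0.72
Weighted average = (0.12·29.6 + 0.53·10.0 + 0.72·34.0) / (0.12 + 0.53 + 0.72)
  = 33.3320 / 1.3700 = 24.330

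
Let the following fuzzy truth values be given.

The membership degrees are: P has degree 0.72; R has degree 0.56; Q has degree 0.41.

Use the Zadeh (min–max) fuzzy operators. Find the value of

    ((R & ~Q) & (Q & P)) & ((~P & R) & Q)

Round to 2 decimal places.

~Q = 1 − 0.41 = 0.59
R & ~Q = min(a, b) on (0.56, 0.59) = 0.56
Q & P = min(a, b) on (0.41, 0.72) = 0.41
(R & ~Q) & (Q & P) = min(a, b) on (0.56, 0.41) = 0.41
~P = 1 − 0.72 = 0.28
~P & R = min(a, b) on (0.28, 0.56) = 0.28
(~P & R) & Q = min(a, b) on (0.28, 0.41) = 0.28
((R & ~Q) & (Q & P)) & ((~P & R) & Q) = min(a, b) on (0.41, 0.28) = 0.28

0.28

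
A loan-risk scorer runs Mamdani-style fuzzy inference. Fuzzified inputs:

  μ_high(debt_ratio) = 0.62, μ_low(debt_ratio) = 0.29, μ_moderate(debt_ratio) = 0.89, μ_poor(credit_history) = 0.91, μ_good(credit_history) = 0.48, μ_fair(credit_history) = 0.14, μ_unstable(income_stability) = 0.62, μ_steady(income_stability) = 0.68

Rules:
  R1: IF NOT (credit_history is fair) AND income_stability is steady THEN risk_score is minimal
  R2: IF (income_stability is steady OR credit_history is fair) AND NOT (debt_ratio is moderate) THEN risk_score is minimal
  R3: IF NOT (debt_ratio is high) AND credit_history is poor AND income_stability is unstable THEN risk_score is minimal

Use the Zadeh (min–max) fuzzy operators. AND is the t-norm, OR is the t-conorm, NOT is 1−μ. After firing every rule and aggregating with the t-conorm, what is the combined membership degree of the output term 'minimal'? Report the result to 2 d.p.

R1: ¬fair=1−0.14=0.86, steady=0.68; AND[min(a, b)] → w = 0.68
R2: (steady=0.68 OR fair=0.14) = 0.68; AND[min(a, b)] with ¬moderate=1−0.89=0.11 → w = 0.11
R3: ¬high=1−0.62=0.38, poor=0.91, unstable=0.62; AND[min(a, b)] → w = 0.38
Rules with consequent 'minimal': {R1, R2, R3} → strengths 0.68, 0.11, 0.38
Aggregate via t-conorm [max(a, b)]: 0.68

0.68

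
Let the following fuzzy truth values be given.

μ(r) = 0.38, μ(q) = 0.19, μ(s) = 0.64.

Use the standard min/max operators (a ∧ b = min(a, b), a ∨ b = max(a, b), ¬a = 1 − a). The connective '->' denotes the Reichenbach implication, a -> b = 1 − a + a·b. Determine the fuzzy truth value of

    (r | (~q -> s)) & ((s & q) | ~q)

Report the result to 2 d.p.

0.71

~q = 1 − 0.19 = 0.81
~q -> s  [Reichenbach: 1 − a + a·b] with a=0.81, b=0.64 → 0.71
r | (~q -> s) = max(a, b) on (0.38, 0.71) = 0.71
s & q = min(a, b) on (0.64, 0.19) = 0.19
~q = 1 − 0.19 = 0.81
(s & q) | ~q = max(a, b) on (0.19, 0.81) = 0.81
(r | (~q -> s)) & ((s & q) | ~q) = min(a, b) on (0.71, 0.81) = 0.71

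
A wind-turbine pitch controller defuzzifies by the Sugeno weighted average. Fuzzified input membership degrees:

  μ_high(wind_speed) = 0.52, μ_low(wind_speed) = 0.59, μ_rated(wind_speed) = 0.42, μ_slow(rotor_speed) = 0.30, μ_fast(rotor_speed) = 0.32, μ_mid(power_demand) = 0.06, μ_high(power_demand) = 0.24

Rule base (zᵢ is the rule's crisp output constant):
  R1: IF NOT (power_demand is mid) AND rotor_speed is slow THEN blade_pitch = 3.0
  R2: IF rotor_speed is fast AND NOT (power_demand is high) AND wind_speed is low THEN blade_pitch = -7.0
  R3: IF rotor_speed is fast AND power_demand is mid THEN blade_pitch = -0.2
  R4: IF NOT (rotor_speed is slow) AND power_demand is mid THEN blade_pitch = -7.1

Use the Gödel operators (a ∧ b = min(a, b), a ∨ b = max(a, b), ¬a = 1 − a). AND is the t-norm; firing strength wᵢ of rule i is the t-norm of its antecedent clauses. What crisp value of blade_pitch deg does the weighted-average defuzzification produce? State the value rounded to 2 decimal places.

-2.40

R1 (z=3.0): ¬mid=1−0.06=0.94, slow=0.30; AND[min(a, b)] → w = 0.30
R2 (z=-7.0): fast=0.32, ¬high=1−0.24=0.76, low=0.59; AND[min(a, b)] → w = 0.32
R3 (z=-0.2): fast=0.32, mid=0.06; AND[min(a, b)] → w = 0.06
R4 (z=-7.1): ¬slow=1−0.30=0.70, mid=0.06; AND[min(a, b)] → w = 0.06
Weighted average = (0.30·3.0 + 0.32·-7.0 + 0.06·-0.2 + 0.06·-7.1) / (0.30 + 0.32 + 0.06 + 0.06)
  = -1.7780 / 0.7400 = -2.40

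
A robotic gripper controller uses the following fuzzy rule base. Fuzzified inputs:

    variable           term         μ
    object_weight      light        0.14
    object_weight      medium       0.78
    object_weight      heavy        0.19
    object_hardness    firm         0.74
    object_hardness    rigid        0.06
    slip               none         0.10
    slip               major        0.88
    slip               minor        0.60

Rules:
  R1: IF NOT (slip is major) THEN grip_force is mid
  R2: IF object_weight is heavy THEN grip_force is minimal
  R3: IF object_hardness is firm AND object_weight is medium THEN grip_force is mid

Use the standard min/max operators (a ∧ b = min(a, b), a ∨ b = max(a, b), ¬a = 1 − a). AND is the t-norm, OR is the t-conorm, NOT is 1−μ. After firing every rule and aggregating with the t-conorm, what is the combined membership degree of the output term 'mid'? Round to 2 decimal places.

R1: ¬major=1−0.88=0.12 → w = 0.12
R2: heavy=0.19 → w = 0.19
R3: firm=0.74, medium=0.78; AND[min(a, b)] → w = 0.74
Rules with consequent 'mid': {R1, R3} → strengths 0.12, 0.74
Aggregate via t-conorm [max(a, b)]: 0.74

0.74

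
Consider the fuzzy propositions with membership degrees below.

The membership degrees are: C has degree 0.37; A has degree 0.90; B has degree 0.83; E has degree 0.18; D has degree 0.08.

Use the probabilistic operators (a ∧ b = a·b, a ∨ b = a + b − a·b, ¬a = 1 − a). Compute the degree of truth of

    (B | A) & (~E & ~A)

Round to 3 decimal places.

0.081

B | A = a + b − a·b on (0.8300, 0.9000) = 0.9830
~E = 1 − 0.1800 = 0.8200
~A = 1 − 0.9000 = 0.1000
~E & ~A = a·b on (0.8200, 0.1000) = 0.0820
(B | A) & (~E & ~A) = a·b on (0.9830, 0.0820) = 0.0806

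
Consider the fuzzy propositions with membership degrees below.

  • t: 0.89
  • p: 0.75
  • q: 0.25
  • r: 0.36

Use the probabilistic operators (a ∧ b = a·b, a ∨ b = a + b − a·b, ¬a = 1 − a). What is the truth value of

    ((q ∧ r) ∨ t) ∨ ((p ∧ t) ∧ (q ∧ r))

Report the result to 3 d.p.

q ∧ r = a·b on (0.2500, 0.3600) = 0.0900
(q ∧ r) ∨ t = a + b − a·b on (0.0900, 0.8900) = 0.8999
p ∧ t = a·b on (0.7500, 0.8900) = 0.6675
q ∧ r = a·b on (0.2500, 0.3600) = 0.0900
(p ∧ t) ∧ (q ∧ r) = a·b on (0.6675, 0.0900) = 0.0601
((q ∧ r) ∨ t) ∨ ((p ∧ t) ∧ (q ∧ r)) = a + b − a·b on (0.8999, 0.0601) = 0.9059

0.906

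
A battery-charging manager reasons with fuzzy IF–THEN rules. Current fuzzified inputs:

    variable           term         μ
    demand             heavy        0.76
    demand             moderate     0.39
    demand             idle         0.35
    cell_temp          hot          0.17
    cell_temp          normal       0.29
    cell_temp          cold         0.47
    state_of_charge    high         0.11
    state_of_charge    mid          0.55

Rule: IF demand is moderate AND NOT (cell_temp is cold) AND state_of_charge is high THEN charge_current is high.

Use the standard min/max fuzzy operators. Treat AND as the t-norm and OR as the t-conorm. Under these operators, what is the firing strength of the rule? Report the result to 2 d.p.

0.11

firing strength: moderate=0.39, ¬cold=1−0.47=0.53, high=0.11; AND[min(a, b)] → w = 0.11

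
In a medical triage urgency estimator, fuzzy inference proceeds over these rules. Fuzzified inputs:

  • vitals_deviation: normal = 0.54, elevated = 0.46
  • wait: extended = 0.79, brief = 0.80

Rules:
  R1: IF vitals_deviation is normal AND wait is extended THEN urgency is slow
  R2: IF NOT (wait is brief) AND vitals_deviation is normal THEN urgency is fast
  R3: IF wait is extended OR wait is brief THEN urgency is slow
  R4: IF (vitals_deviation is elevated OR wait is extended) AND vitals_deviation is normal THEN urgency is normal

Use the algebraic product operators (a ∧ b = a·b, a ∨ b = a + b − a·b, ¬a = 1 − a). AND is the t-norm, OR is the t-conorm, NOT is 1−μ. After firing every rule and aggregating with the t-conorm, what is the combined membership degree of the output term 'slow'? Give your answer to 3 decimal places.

0.976

R1: normal=0.54, extended=0.79; AND[a·b] → w = 0.4266
R2: ¬brief=1−0.80=0.20, normal=0.54; AND[a·b] → w = 0.1080
R3: extended=0.79, brief=0.80; OR[a + b − a·b] → w = 0.9580
R4: (elevated=0.46 OR extended=0.79) = 0.8866; AND[a·b] with normal=0.54 → w = 0.4788
Rules with consequent 'slow': {R1, R3} → strengths 0.4266, 0.9580
Aggregate via t-conorm [a + b − a·b]: 0.9759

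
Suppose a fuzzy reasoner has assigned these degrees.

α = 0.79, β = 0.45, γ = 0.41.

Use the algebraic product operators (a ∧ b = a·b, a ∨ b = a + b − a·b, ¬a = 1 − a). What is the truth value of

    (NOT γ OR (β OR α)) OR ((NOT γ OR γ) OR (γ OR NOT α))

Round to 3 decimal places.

NOT γ = 1 − 0.4100 = 0.5900
β OR α = a + b − a·b on (0.4500, 0.7900) = 0.8845
NOT γ OR (β OR α) = a + b − a·b on (0.5900, 0.8845) = 0.9526
NOT γ = 1 − 0.4100 = 0.5900
NOT γ OR γ = a + b − a·b on (0.5900, 0.4100) = 0.7581
NOT α = 1 − 0.7900 = 0.2100
γ OR NOT α = a + b − a·b on (0.4100, 0.2100) = 0.5339
(NOT γ OR γ) OR (γ OR NOT α) = a + b − a·b on (0.7581, 0.5339) = 0.8873
(NOT γ OR (β OR α)) OR ((NOT γ OR γ) OR (γ OR NOT α)) = a + b − a·b on (0.9526, 0.8873) = 0.9947

0.995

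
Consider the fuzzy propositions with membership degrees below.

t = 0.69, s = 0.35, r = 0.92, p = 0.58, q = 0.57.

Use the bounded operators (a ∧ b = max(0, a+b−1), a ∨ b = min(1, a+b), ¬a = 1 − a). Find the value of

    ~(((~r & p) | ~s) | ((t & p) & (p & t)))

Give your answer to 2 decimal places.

~r = 1 − 0.92 = 0.08
~r & p = max(0, a+b−1) on (0.08, 0.58) = 0.00
~s = 1 − 0.35 = 0.65
(~r & p) | ~s = min(1, a+b) on (0.00, 0.65) = 0.65
t & p = max(0, a+b−1) on (0.69, 0.58) = 0.27
p & t = max(0, a+b−1) on (0.58, 0.69) = 0.27
(t & p) & (p & t) = max(0, a+b−1) on (0.27, 0.27) = 0.00
((~r & p) | ~s) | ((t & p) & (p & t)) = min(1, a+b) on (0.65, 0.00) = 0.65
~(((~r & p) | ~s) | ((t & p) & (p & t))) = 1 − 0.65 = 0.35

0.35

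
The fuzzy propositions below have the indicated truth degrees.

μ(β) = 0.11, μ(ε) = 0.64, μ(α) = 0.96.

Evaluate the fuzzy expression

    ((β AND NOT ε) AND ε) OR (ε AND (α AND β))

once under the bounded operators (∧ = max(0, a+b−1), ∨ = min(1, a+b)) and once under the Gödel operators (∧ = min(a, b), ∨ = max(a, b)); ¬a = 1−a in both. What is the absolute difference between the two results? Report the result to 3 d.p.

0.110

Under bounded:
  NOT ε = 1 − 0.64 = 0.36
  β AND NOT ε = max(0, a+b−1) on (0.11, 0.36) = 0.00
  (β AND NOT ε) AND ε = max(0, a+b−1) on (0.00, 0.64) = 0.00
  α AND β = max(0, a+b−1) on (0.96, 0.11) = 0.07
  ε AND (α AND β) = max(0, a+b−1) on (0.64, 0.07) = 0.00
  ((β AND NOT ε) AND ε) OR (ε AND (α AND β)) = min(1, a+b) on (0.00, 0.00) = 0.00
  → value = 0.0000
Under Gödel:
  NOT ε = 1 − 0.64 = 0.36
  β AND NOT ε = min(a, b) on (0.11, 0.36) = 0.11
  (β AND NOT ε) AND ε = min(a, b) on (0.11, 0.64) = 0.11
  α AND β = min(a, b) on (0.96, 0.11) = 0.11
  ε AND (α AND β) = min(a, b) on (0.64, 0.11) = 0.11
  ((β AND NOT ε) AND ε) OR (ε AND (α AND β)) = max(a, b) on (0.11, 0.11) = 0.11
  → value = 0.1100
|0.0000 − 0.1100| = 0.110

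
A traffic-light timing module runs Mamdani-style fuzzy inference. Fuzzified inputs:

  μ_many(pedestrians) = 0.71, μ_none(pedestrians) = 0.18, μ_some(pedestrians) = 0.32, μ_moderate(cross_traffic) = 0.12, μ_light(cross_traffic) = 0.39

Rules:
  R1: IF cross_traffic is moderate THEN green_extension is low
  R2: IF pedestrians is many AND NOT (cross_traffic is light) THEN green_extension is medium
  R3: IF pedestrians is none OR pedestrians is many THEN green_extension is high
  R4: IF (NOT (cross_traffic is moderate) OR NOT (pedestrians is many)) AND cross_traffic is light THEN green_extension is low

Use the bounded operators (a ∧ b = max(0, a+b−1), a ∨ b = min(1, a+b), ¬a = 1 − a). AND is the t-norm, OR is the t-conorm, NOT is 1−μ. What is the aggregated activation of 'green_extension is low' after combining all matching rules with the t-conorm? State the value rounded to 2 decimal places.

R1: moderate=0.12 → w = 0.12
R2: many=0.71, ¬light=1−0.39=0.61; AND[max(0, a+b−1)] → w = 0.32
R3: none=0.18, many=0.71; OR[min(1, a+b)] → w = 0.89
R4: (¬moderate=1−0.12=0.88 OR ¬many=1−0.71=0.29) = 1.00; AND[max(0, a+b−1)] with light=0.39 → w = 0.39
Rules with consequent 'low': {R1, R4} → strengths 0.12, 0.39
Aggregate via t-conorm [min(1, a+b)]: 0.51

0.51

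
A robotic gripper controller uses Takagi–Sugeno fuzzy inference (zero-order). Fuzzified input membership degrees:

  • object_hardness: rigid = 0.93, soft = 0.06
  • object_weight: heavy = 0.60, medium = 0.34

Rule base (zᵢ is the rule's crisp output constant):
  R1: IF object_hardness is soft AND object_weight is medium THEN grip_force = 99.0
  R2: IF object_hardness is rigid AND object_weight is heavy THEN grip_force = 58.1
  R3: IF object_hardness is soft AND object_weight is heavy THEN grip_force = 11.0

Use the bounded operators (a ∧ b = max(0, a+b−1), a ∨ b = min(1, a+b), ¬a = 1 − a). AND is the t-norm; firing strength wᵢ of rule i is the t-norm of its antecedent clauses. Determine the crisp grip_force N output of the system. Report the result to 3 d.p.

58.100

R1 (z=99.0): soft=0.06, medium=0.34; AND[max(0, a+b−1)] → w = 0.00
R2 (z=58.1): rigid=0.93, heavy=0.60; AND[max(0, a+b−1)] → w = 0.53
R3 (z=11.0): soft=0.06, heavy=0.60; AND[max(0, a+b−1)] → w = 0.00
Weighted average = (0.00·99.0 + 0.53·58.1 + 0.00·11.0) / (0.00 + 0.53 + 0.00)
  = 30.7930 / 0.5300 = 58.100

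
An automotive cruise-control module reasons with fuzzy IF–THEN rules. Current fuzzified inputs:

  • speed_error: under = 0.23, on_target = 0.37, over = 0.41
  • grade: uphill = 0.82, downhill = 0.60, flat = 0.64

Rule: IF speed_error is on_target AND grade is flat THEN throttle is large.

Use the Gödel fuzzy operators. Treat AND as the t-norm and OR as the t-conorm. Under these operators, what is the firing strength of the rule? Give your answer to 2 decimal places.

0.37

firing strength: on_target=0.37, flat=0.64; AND[min(a, b)] → w = 0.37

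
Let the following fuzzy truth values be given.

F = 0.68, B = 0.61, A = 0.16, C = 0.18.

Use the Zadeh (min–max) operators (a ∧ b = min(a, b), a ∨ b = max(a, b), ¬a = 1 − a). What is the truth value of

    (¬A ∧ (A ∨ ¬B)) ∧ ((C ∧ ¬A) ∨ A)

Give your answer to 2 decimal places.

0.18

¬A = 1 − 0.16 = 0.84
¬B = 1 − 0.61 = 0.39
A ∨ ¬B = max(a, b) on (0.16, 0.39) = 0.39
¬A ∧ (A ∨ ¬B) = min(a, b) on (0.84, 0.39) = 0.39
¬A = 1 − 0.16 = 0.84
C ∧ ¬A = min(a, b) on (0.18, 0.84) = 0.18
(C ∧ ¬A) ∨ A = max(a, b) on (0.18, 0.16) = 0.18
(¬A ∧ (A ∨ ¬B)) ∧ ((C ∧ ¬A) ∨ A) = min(a, b) on (0.39, 0.18) = 0.18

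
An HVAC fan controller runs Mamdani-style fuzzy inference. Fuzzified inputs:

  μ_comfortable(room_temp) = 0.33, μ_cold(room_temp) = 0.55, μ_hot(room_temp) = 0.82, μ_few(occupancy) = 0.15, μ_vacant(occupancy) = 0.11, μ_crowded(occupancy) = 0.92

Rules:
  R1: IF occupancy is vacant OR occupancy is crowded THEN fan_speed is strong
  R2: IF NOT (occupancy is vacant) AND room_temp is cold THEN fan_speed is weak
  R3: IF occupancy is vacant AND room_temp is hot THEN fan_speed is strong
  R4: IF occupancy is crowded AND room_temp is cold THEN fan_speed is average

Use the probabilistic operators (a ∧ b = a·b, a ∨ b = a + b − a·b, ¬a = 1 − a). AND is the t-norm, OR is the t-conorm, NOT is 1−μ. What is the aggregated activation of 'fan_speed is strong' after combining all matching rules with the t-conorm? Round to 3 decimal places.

R1: vacant=0.11, crowded=0.92; OR[a + b − a·b] → w = 0.9288
R2: ¬vacant=1−0.11=0.89, cold=0.55; AND[a·b] → w = 0.4895
R3: vacant=0.11, hot=0.82; AND[a·b] → w = 0.0902
R4: crowded=0.92, cold=0.55; AND[a·b] → w = 0.5060
Rules with consequent 'strong': {R1, R3} → strengths 0.9288, 0.0902
Aggregate via t-conorm [a + b − a·b]: 0.9352

0.935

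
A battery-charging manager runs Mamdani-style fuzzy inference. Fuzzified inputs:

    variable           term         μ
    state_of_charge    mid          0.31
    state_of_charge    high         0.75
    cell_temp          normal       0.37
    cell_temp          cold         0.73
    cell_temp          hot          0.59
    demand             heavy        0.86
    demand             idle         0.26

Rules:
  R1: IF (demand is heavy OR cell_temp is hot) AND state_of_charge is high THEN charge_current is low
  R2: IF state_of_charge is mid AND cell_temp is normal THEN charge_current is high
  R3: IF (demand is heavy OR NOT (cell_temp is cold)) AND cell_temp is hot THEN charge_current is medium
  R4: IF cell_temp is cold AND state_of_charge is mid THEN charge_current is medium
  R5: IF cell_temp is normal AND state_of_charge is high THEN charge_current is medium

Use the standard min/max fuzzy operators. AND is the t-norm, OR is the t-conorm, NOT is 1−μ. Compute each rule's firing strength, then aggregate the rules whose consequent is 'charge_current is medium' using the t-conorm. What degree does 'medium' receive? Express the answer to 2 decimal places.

0.59

R1: (heavy=0.86 OR hot=0.59) = 0.86; AND[min(a, b)] with high=0.75 → w = 0.75
R2: mid=0.31, normal=0.37; AND[min(a, b)] → w = 0.31
R3: (heavy=0.86 OR ¬cold=1−0.73=0.27) = 0.86; AND[min(a, b)] with hot=0.59 → w = 0.59
R4: cold=0.73, mid=0.31; AND[min(a, b)] → w = 0.31
R5: normal=0.37, high=0.75; AND[min(a, b)] → w = 0.37
Rules with consequent 'medium': {R3, R4, R5} → strengths 0.59, 0.31, 0.37
Aggregate via t-conorm [max(a, b)]: 0.59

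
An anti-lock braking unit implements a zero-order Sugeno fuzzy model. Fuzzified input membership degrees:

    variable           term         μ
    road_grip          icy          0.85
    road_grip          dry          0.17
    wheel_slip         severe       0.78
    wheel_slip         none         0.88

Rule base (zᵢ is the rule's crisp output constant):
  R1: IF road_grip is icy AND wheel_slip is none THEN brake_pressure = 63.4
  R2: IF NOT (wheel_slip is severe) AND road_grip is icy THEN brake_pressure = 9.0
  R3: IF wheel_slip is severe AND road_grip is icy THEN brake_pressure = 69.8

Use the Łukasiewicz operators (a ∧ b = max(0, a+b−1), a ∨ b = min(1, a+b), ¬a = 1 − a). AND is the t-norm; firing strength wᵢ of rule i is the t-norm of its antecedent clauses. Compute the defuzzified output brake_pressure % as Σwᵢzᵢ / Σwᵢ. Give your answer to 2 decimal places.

R1 (z=63.4): icy=0.85, none=0.88; AND[max(0, a+b−1)] → w = 0.73
R2 (z=9.0): ¬severe=1−0.78=0.22, icy=0.85; AND[max(0, a+b−1)] → w = 0.07
R3 (z=69.8): severe=0.78, icy=0.85; AND[max(0, a+b−1)] → w = 0.63
Weighted average = (0.73·63.4 + 0.07·9.0 + 0.63·69.8) / (0.73 + 0.07 + 0.63)
  = 90.8860 / 1.4300 = 63.56

63.56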